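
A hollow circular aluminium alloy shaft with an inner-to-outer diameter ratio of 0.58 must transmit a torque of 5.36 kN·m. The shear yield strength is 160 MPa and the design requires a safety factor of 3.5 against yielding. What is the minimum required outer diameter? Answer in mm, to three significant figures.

τ_allow = 160/3.5 = 45.71 MPa.
For a hollow shaft τ = 16T/[πd_o³(1−k⁴)] with k = 0.58, so 1−k⁴ = 0.8868.
d_o³ = 16T/[π τ_allow (1−k⁴)] = 16×5360000/(π×45.71×0.8868) = 673300 mm³.
d_o = 87.65 mm.

d_o = 87.6 mm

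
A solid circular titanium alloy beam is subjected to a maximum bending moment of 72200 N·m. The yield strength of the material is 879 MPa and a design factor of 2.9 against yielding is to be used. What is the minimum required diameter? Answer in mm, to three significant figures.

d = 134 mm

σ_allow = 879/2.9 = 303.1 MPa.
For a solid circular section σ = 32M/(πd³), so d³ = 32M/(π σ_allow) = 32×7.2200×10^7/(π×303.1) = 2.426×10^6 mm³.
d = 134.4 mm.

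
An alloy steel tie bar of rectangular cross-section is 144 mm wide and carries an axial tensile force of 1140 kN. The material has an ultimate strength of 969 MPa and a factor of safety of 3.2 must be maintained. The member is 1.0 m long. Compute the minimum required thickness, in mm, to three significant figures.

σ_allow = 969/3.2 = 302.8 MPa.
Required area A = F/σ_allow = 1140000/302.8 = 3765 mm².
t = A/w = 3765/144 = 26.14 mm.

t = 26.1 mm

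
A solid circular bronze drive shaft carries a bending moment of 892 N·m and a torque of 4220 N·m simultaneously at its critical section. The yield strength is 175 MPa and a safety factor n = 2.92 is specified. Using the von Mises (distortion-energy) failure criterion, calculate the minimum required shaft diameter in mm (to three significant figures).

d = 86.1 mm

σ_allow = σ_y/n = 175/2.92 = 59.93 MPa.
For a solid shaft σ_b = 32M/(πd³) and τ = 16T/(πd³), so the von Mises stress is σ' = (16/πd³)·√(4M²+3T²).
√(4M²+3T²) = √(4×(892000)² + 3×(4.220×10^6)²) = 7.524×10^6 N·mm.
d³ = 16×7.524×10^6/(π×59.93) = 639400 mm³.
d = 86.15 mm.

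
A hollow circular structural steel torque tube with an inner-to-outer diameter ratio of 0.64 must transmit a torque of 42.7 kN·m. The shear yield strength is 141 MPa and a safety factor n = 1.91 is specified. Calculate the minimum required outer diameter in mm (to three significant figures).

d_o = 152 mm

τ_allow = 141/1.91 = 73.82 MPa.
For a hollow shaft τ = 16T/[πd_o³(1−k⁴)] with k = 0.64, so 1−k⁴ = 0.8322.
d_o³ = 16T/[π τ_allow (1−k⁴)] = 16×4.2700×10^7/(π×73.82×0.8322) = 3.540×10^6 mm³.
d_o = 152.4 mm.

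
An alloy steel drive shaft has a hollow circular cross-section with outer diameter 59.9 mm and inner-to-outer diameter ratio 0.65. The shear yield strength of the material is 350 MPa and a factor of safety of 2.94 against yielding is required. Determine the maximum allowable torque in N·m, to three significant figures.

τ_allow = 350/2.94 = 119.0 MPa.
For a hollow shaft T_allow = τ_allow·πd_o³(1−k⁴)/16 with 1−k⁴ = 0.8215, so πd_o³(1−k⁴)/16 = 34670 mm³.
T_allow = 119.0×34670 = 4.127×10^6 N·mm = 4127 N·m.

T_allow = 4130 N·m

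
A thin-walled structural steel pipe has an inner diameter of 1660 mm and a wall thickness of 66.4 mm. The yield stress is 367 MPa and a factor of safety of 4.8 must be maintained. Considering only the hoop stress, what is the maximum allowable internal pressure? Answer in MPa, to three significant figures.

p_allow = 6.12 MPa

σ_allow = 367/4.8 = 76.46 MPa.
σ_h = pD/(2t) → p_allow = 2σ_allow t/D = 2×76.46×66.4/1660 = 6.117 MPa.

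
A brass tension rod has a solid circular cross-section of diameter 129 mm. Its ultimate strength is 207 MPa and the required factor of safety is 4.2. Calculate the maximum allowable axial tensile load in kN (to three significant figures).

σ_allow = 207/4.2 = 49.29 MPa.
A = πd²/4 = π×129²/4 = 13070 mm².
F_allow = σ_allow × A = 49.29×13070 = 644200 N.

F_allow = 644 kN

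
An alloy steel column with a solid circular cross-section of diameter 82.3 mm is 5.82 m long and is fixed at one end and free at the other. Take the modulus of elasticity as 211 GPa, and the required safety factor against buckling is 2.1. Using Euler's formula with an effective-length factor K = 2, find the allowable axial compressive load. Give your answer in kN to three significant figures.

P_allow = 16.5 kN

I = πd⁴/64 = π×82.3⁴/64 = 2.252×10^6 mm⁴.
Effective length L_e = KL = 2×5.82 m = 11640 mm.
Euler critical load P_cr = π²EI/L_e² = π²×211000×2.252×10^6/11640² = 34610 N.
P_allow = P_cr/n = 34610/2.1 = 16480 N.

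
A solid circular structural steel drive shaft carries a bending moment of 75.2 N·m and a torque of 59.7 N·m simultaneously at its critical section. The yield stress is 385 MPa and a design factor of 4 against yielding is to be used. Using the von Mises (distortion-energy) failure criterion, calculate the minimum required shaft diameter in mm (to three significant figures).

σ_allow = σ_y/n = 385/4 = 96.25 MPa.
For a solid shaft σ_b = 32M/(πd³) and τ = 16T/(πd³), so the von Mises stress is σ' = (16/πd³)·√(4M²+3T²).
√(4M²+3T²) = √(4×(75200)² + 3×(59700)²) = 182500 N·mm.
d³ = 16×182500/(π×96.25) = 9658 mm³.
d = 21.30 mm.

d = 21.3 mm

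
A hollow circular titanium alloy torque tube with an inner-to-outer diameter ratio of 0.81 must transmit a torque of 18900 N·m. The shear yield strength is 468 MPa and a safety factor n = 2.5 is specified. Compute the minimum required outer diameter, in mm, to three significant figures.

d_o = 96.7 mm

τ_allow = 468/2.5 = 187.2 MPa.
For a hollow shaft τ = 16T/[πd_o³(1−k⁴)] with k = 0.81, so 1−k⁴ = 0.5695.
d_o³ = 16T/[π τ_allow (1−k⁴)] = 16×1.8900×10^7/(π×187.2×0.5695) = 902800 mm³.
d_o = 96.65 mm.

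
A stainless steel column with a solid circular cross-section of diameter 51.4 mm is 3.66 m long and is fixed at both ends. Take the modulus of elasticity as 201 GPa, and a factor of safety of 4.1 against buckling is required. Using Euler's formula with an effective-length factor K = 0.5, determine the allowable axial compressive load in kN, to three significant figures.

P_allow = 49.5 kN

I = πd⁴/64 = π×51.4⁴/64 = 342600 mm⁴.
Effective length L_e = KL = 0.5×3.66 m = 1830 mm.
Euler critical load P_cr = π²EI/L_e² = π²×201000×342600/1830² = 203000 N.
P_allow = P_cr/n = 203000/4.1 = 49500 N.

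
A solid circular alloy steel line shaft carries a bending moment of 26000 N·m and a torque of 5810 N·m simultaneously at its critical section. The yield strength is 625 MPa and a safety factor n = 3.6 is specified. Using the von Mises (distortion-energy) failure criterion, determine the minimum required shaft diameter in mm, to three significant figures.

d = 116 mm

σ_allow = σ_y/n = 625/3.6 = 173.6 MPa.
For a solid shaft σ_b = 32M/(πd³) and τ = 16T/(πd³), so the von Mises stress is σ' = (16/πd³)·√(4M²+3T²).
√(4M²+3T²) = √(4×(2.600×10^7)² + 3×(5.810×10^6)²) = 5.296×10^7 N·mm.
d³ = 16×5.296×10^7/(π×173.6) = 1.554×10^6 mm³.
d = 115.8 mm.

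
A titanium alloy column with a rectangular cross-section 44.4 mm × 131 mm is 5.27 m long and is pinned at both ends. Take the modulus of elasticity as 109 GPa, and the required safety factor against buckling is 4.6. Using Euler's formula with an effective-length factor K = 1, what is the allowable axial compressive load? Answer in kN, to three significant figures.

P_allow = 8.05 kN

Buckling occurs about the weak axis: I_min = h·b³/12 = 131×44.4³/12 = 955500 mm⁴ (b = 44.4 mm is the smaller dimension).
Effective length L_e = KL = 1×5.27 m = 5270 mm.
Euler critical load P_cr = π²EI/L_e² = π²×109000×955500/5270² = 37010 N.
P_allow = P_cr/n = 37010/4.6 = 8046 N.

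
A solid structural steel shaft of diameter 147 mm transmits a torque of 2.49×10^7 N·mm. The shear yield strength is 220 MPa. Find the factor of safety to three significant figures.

τ = 16T/(πd³) = 16×2.4900×10^7/(π×147³) = 39.92 MPa.
n = τ_limit/τ = 220/39.92 = 5.511.

n = 5.51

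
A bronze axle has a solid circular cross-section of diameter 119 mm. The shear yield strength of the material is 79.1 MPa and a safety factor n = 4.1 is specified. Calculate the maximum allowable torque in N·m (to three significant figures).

T_allow = 6380 N·m

τ_allow = 79.1/4.1 = 19.29 MPa.
For a solid shaft T_allow = τ_allow·πd³/16; πd³/16 = π×119³/16 = 330900 mm³.
T_allow = 19.29×330900 = 6.384×10^6 N·mm = 6384 N·m.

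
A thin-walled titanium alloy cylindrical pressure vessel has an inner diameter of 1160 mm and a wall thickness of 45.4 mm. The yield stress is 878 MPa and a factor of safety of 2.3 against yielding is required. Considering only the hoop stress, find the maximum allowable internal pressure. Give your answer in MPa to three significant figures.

p_allow = 29.9 MPa

σ_allow = 878/2.3 = 381.7 MPa.
σ_h = pD/(2t) → p_allow = 2σ_allow t/D = 2×381.7×45.4/1160 = 29.88 MPa.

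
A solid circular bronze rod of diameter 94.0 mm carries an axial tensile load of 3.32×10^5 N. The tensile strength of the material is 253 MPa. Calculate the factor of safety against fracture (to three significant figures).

A = πd²/4 = 6940 mm².
σ = F/A = 332000/6940 = 47.84 MPa.
n = 253/47.84 = 5.288.

n = 5.29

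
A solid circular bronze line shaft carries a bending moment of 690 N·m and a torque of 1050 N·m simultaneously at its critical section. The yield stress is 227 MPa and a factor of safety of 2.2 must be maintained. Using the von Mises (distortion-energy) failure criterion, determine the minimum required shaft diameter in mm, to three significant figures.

d = 48.3 mm

σ_allow = σ_y/n = 227/2.2 = 103.2 MPa.
For a solid shaft σ_b = 32M/(πd³) and τ = 16T/(πd³), so the von Mises stress is σ' = (16/πd³)·√(4M²+3T²).
√(4M²+3T²) = √(4×(690000)² + 3×(1.050×10^6)²) = 2.283×10^6 N·mm.
d³ = 16×2.283×10^6/(π×103.2) = 112700 mm³.
d = 48.30 mm.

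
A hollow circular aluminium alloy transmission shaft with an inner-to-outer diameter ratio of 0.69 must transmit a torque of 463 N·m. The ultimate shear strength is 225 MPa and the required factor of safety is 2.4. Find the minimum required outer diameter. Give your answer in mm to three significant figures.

d_o = 31.9 mm

τ_allow = 225/2.4 = 93.75 MPa.
For a hollow shaft τ = 16T/[πd_o³(1−k⁴)] with k = 0.69, so 1−k⁴ = 0.7733.
d_o³ = 16T/[π τ_allow (1−k⁴)] = 16×463000/(π×93.75×0.7733) = 32520 mm³.
d_o = 31.92 mm.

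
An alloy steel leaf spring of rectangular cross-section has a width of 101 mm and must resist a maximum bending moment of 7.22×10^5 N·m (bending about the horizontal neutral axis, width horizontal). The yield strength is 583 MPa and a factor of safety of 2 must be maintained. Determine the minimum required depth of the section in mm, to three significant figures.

σ_allow = 583/2 = 291.5 MPa.
For a rectangular section σ = 6M/(bh²), so h² = 6M/(b σ_allow) = 6×7.2200×10^8/(101×291.5) = 147100 mm².
h = 383.6 mm.

h = 384 mm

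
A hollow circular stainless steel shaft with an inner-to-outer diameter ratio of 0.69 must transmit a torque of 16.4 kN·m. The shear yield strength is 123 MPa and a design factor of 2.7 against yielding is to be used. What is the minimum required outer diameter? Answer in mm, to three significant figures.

d_o = 133 mm

τ_allow = 123/2.7 = 45.56 MPa.
For a hollow shaft τ = 16T/[πd_o³(1−k⁴)] with k = 0.69, so 1−k⁴ = 0.7733.
d_o³ = 16T/[π τ_allow (1−k⁴)] = 16×1.6400×10^7/(π×45.56×0.7733) = 2.371×10^6 mm³.
d_o = 133.3 mm.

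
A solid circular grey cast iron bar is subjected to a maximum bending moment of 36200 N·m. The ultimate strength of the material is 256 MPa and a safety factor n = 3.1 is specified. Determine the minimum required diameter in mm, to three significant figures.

d = 165 mm

σ_allow = 256/3.1 = 82.58 MPa.
For a solid circular section σ = 32M/(πd³), so d³ = 32M/(π σ_allow) = 32×3.6200×10^7/(π×82.58) = 4.465×10^6 mm³.
d = 164.7 mm.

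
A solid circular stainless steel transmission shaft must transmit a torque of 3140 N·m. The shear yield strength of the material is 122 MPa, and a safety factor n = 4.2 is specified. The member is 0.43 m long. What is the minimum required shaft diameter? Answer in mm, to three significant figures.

d = 82.0 mm

Allowable shear stress τ_allow = 122/4.2 = 29.05 MPa.
For a solid shaft τ = 16T/(πd³), so d³ = 16T/(π τ_allow) = 16×3140000/(π×29.05) = 550500 mm³.
d = (550500)^(1/3) = 81.96 mm.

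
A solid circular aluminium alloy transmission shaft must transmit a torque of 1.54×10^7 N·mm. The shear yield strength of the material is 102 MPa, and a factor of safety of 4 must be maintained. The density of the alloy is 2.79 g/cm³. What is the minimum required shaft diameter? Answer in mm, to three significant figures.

Allowable shear stress τ_allow = 102/4 = 25.50 MPa.
For a solid shaft τ = 16T/(πd³), so d³ = 16T/(π τ_allow) = 16×1.5400×10^7/(π×25.50) = 3.076×10^6 mm³.
d = (3.076×10^6)^(1/3) = 145.4 mm.

d = 145 mm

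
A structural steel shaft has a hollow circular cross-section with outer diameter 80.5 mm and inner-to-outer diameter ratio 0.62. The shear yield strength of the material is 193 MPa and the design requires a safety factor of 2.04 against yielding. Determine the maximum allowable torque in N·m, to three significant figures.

τ_allow = 193/2.04 = 94.61 MPa.
For a hollow shaft T_allow = τ_allow·πd_o³(1−k⁴)/16 with 1−k⁴ = 0.8522, so πd_o³(1−k⁴)/16 = 87290 mm³.
T_allow = 94.61×87290 = 8.259×10^6 N·mm = 8259 N·m.

T_allow = 8260 N·m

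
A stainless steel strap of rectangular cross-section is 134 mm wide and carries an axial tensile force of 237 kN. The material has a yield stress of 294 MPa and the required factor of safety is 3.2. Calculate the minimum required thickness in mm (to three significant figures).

σ_allow = 294/3.2 = 91.88 MPa.
Required area A = F/σ_allow = 237000/91.88 = 2580 mm².
t = A/w = 2580/134 = 19.25 mm.

t = 19.3 mm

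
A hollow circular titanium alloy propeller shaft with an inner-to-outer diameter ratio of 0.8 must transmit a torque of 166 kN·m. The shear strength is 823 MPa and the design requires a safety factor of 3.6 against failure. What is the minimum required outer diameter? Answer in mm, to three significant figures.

d_o = 184 mm

τ_allow = 823/3.6 = 228.6 MPa.
For a hollow shaft τ = 16T/[πd_o³(1−k⁴)] with k = 0.8, so 1−k⁴ = 0.5904.
d_o³ = 16T/[π τ_allow (1−k⁴)] = 16×1.6600×10^8/(π×228.6×0.5904) = 6.264×10^6 mm³.
d_o = 184.3 mm.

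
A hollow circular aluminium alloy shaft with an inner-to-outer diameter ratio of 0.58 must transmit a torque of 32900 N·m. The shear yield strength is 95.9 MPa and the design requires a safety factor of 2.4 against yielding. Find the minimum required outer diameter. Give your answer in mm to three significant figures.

τ_allow = 95.9/2.4 = 39.96 MPa.
For a hollow shaft τ = 16T/[πd_o³(1−k⁴)] with k = 0.58, so 1−k⁴ = 0.8868.
d_o³ = 16T/[π τ_allow (1−k⁴)] = 16×3.2900×10^7/(π×39.96×0.8868) = 4.728×10^6 mm³.
d_o = 167.8 mm.

d_o = 168 mm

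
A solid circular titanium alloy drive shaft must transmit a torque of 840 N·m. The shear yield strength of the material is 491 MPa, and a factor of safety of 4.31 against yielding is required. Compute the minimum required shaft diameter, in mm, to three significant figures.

Allowable shear stress τ_allow = 491/4.31 = 113.9 MPa.
For a solid shaft τ = 16T/(πd³), so d³ = 16T/(π τ_allow) = 16×840000/(π×113.9) = 37550 mm³.
d = (37550)^(1/3) = 33.49 mm.

d = 33.5 mm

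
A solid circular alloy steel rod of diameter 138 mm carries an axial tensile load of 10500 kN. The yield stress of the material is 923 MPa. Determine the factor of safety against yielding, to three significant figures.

A = πd²/4 = 14960 mm².
σ = F/A = 1.0500×10^7/14960 = 702.0 MPa.
n = 923/702.0 = 1.315.

n = 1.31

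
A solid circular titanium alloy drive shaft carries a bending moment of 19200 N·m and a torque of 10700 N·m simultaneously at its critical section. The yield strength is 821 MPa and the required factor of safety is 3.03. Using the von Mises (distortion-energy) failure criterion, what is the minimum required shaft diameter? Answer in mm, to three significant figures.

σ_allow = σ_y/n = 821/3.03 = 271.0 MPa.
For a solid shaft σ_b = 32M/(πd³) and τ = 16T/(πd³), so the von Mises stress is σ' = (16/πd³)·√(4M²+3T²).
√(4M²+3T²) = √(4×(1.920×10^7)² + 3×(1.070×10^7)²) = 4.264×10^7 N·mm.
d³ = 16×4.264×10^7/(π×271.0) = 801400 mm³.
d = 92.89 mm.

d = 92.9 mm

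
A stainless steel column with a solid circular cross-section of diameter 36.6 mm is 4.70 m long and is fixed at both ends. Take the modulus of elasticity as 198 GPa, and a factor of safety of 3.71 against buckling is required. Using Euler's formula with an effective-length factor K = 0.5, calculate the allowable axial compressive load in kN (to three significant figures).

P_allow = 8.40 kN

I = πd⁴/64 = π×36.6⁴/64 = 88080 mm⁴.
Effective length L_e = KL = 0.5×4.70 m = 2350 mm.
Euler critical load P_cr = π²EI/L_e² = π²×198000×88080/2350² = 31170 N.
P_allow = P_cr/n = 31170/3.71 = 8401 N.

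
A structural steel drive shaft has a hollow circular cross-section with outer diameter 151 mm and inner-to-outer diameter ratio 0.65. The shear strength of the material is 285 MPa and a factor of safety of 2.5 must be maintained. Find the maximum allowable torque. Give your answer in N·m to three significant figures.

τ_allow = 285/2.5 = 114.0 MPa.
For a hollow shaft T_allow = τ_allow·πd_o³(1−k⁴)/16 with 1−k⁴ = 0.8215, so πd_o³(1−k⁴)/16 = 555300 mm³.
T_allow = 114.0×555300 = 6.331×10^7 N·mm = 63310 N·m.

T_allow = 63300 N·m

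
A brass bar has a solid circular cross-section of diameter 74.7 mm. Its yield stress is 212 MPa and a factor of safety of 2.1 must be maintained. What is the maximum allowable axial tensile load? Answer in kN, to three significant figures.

σ_allow = 212/2.1 = 101.0 MPa.
A = πd²/4 = π×74.7²/4 = 4383 mm².
F_allow = σ_allow × A = 101.0×4383 = 442400 N.

F_allow = 442 kN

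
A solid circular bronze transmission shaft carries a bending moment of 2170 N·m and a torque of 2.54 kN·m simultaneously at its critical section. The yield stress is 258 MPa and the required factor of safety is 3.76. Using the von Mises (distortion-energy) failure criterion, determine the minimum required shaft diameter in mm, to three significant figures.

d = 77.1 mm

σ_allow = σ_y/n = 258/3.76 = 68.62 MPa.
For a solid shaft σ_b = 32M/(πd³) and τ = 16T/(πd³), so the von Mises stress is σ' = (16/πd³)·√(4M²+3T²).
√(4M²+3T²) = √(4×(2.170×10^6)² + 3×(2.540×10^6)²) = 6.180×10^6 N·mm.
d³ = 16×6.180×10^6/(π×68.62) = 458700 mm³.
d = 77.12 mm.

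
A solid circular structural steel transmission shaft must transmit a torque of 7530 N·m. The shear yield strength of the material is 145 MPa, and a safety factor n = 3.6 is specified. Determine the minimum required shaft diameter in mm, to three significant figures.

d = 98.4 mm

Allowable shear stress τ_allow = 145/3.6 = 40.28 MPa.
For a solid shaft τ = 16T/(πd³), so d³ = 16T/(π τ_allow) = 16×7530000/(π×40.28) = 952100 mm³.
d = (952100)^(1/3) = 98.38 mm.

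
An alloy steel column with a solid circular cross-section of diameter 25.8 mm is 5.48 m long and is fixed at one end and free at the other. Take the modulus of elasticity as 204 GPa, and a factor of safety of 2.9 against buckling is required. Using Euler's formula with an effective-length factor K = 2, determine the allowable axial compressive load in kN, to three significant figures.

P_allow = 0.126 kN

I = πd⁴/64 = π×25.8⁴/64 = 21750 mm⁴.
Effective length L_e = KL = 2×5.48 m = 10960 mm.
Euler critical load P_cr = π²EI/L_e² = π²×204000×21750/10960² = 364.6 N.
P_allow = P_cr/n = 364.6/2.9 = 125.7 N.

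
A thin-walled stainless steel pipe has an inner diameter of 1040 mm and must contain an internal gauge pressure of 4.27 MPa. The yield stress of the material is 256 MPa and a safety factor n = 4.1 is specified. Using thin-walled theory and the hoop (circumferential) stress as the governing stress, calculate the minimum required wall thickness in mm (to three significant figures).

σ_allow = 256/4.1 = 62.44 MPa.
Hoop stress σ_h = pD/(2t), so t = pD/(2σ_allow) = 4.27×1040/(2×62.44) = 35.56 mm.

t = 35.6 mm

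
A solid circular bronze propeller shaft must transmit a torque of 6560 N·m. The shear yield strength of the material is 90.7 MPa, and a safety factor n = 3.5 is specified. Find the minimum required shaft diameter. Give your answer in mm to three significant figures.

Allowable shear stress τ_allow = 90.7/3.5 = 25.91 MPa.
For a solid shaft τ = 16T/(πd³), so d³ = 16T/(π τ_allow) = 16×6560000/(π×25.91) = 1.289×10^6 mm³.
d = (1.289×10^6)^(1/3) = 108.8 mm.

d = 109 mm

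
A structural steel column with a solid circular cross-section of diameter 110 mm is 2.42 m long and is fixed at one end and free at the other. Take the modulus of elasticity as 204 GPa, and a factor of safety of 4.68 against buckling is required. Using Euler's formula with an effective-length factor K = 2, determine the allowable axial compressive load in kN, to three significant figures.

P_allow = 132 kN

I = πd⁴/64 = π×110⁴/64 = 7.187×10^6 mm⁴.
Effective length L_e = KL = 2×2.42 m = 4840 mm.
Euler critical load P_cr = π²EI/L_e² = π²×204000×7.187×10^6/4840² = 617700 N.
P_allow = P_cr/n = 617700/4.68 = 132000 N.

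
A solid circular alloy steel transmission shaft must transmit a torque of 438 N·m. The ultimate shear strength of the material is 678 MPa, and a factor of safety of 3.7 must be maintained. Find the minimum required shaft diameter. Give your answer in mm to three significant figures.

d = 23.0 mm

Allowable shear stress τ_allow = 678/3.7 = 183.2 MPa.
For a solid shaft τ = 16T/(πd³), so d³ = 16T/(π τ_allow) = 16×438000/(π×183.2) = 12170 mm³.
d = (12170)^(1/3) = 23.00 mm.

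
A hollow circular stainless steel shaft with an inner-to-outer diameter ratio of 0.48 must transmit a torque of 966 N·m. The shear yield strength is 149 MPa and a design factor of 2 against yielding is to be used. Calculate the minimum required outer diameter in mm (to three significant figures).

τ_allow = 149/2 = 74.50 MPa.
For a hollow shaft τ = 16T/[πd_o³(1−k⁴)] with k = 0.48, so 1−k⁴ = 0.9469.
d_o³ = 16T/[π τ_allow (1−k⁴)] = 16×966000/(π×74.50×0.9469) = 69740 mm³.
d_o = 41.16 mm.

d_o = 41.2 mm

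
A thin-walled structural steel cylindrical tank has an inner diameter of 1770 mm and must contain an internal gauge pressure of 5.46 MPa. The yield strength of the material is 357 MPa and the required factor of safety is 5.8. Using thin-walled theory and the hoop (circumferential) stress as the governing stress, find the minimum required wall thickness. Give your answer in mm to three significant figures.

σ_allow = 357/5.8 = 61.55 MPa.
Hoop stress σ_h = pD/(2t), so t = pD/(2σ_allow) = 5.46×1770/(2×61.55) = 78.50 mm.

t = 78.5 mm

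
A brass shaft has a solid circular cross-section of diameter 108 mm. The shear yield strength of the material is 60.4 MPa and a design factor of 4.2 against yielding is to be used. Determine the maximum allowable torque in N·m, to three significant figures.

τ_allow = 60.4/4.2 = 14.38 MPa.
For a solid shaft T_allow = τ_allow·πd³/16; πd³/16 = π×108³/16 = 247300 mm³.
T_allow = 14.38×247300 = 3.557×10^6 N·mm = 3557 N·m.

T_allow = 3560 N·m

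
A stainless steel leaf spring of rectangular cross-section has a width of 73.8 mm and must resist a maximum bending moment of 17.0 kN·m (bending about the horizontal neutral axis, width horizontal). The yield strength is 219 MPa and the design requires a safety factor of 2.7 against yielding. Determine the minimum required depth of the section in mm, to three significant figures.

h = 131 mm

σ_allow = 219/2.7 = 81.11 MPa.
For a rectangular section σ = 6M/(bh²), so h² = 6M/(b σ_allow) = 6×1.7000×10^7/(73.8×81.11) = 17040 mm².
h = 130.5 mm.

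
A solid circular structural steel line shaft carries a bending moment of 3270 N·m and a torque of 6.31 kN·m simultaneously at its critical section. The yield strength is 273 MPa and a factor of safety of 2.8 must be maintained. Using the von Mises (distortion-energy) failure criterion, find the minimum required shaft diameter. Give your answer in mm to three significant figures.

d = 87.3 mm

σ_allow = σ_y/n = 273/2.8 = 97.50 MPa.
For a solid shaft σ_b = 32M/(πd³) and τ = 16T/(πd³), so the von Mises stress is σ' = (16/πd³)·√(4M²+3T²).
√(4M²+3T²) = √(4×(3.270×10^6)² + 3×(6.310×10^6)²) = 1.274×10^7 N·mm.
d³ = 16×1.274×10^7/(π×97.50) = 665300 mm³.
d = 87.30 mm.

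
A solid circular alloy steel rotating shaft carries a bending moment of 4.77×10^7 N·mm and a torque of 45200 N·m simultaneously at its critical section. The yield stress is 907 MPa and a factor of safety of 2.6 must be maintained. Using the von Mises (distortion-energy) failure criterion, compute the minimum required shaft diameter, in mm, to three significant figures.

d = 122 mm

σ_allow = σ_y/n = 907/2.6 = 348.8 MPa.
For a solid shaft σ_b = 32M/(πd³) and τ = 16T/(πd³), so the von Mises stress is σ' = (16/πd³)·√(4M²+3T²).
√(4M²+3T²) = √(4×(4.770×10^7)² + 3×(4.520×10^7)²) = 1.234×10^8 N·mm.
d³ = 16×1.234×10^8/(π×348.8) = 1.802×10^6 mm³.
d = 121.7 mm.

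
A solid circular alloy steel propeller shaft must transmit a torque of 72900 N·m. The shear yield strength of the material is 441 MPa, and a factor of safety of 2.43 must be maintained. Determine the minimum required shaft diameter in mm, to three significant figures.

d = 127 mm

Allowable shear stress τ_allow = 441/2.43 = 181.5 MPa.
For a solid shaft τ = 16T/(πd³), so d³ = 16T/(π τ_allow) = 16×7.2900×10^7/(π×181.5) = 2.046×10^6 mm³.
d = (2.046×10^6)^(1/3) = 126.9 mm.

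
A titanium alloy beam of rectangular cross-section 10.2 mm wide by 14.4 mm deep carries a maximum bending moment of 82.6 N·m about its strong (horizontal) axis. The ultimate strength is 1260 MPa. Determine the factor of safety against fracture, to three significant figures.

Section modulus S = bh²/6 = 10.2×14.4²/6 = 352.5 mm³.
σ = M/S = 82600/352.5 = 234.3 MPa.
n = 1260/234.3 = 5.377.

n = 5.38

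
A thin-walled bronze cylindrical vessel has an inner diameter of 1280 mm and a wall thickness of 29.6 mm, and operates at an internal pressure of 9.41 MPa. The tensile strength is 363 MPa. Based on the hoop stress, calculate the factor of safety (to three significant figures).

n = 1.78

σ_h = pD/(2t) = 9.41×1280/(2×29.6) = 203.5 MPa.
n = 363/203.5 = 1.784.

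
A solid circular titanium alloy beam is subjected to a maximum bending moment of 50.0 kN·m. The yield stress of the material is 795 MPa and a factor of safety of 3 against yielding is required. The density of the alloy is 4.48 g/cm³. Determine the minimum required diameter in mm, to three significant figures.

σ_allow = 795/3 = 265.0 MPa.
For a solid circular section σ = 32M/(πd³), so d³ = 32M/(π σ_allow) = 32×5.0000×10^7/(π×265.0) = 1.922×10^6 mm³.
d = 124.3 mm.

d = 124 mm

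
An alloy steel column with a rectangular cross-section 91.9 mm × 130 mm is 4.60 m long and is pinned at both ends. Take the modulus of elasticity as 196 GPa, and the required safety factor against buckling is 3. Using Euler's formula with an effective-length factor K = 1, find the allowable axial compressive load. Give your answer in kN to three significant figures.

Buckling occurs about the weak axis: I_min = h·b³/12 = 130×91.9³/12 = 8.408×10^6 mm⁴ (b = 91.9 mm is the smaller dimension).
Effective length L_e = KL = 1×4.60 m = 4600 mm.
Euler critical load P_cr = π²EI/L_e² = π²×196000×8.408×10^6/4600² = 768700 N.
P_allow = P_cr/n = 768700/3 = 256200 N.

P_allow = 256 kN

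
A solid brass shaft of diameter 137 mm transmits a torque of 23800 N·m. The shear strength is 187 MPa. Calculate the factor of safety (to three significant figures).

τ = 16T/(πd³) = 16×2.3800×10^7/(π×137³) = 47.14 MPa.
n = τ_limit/τ = 187/47.14 = 3.967.

n = 3.97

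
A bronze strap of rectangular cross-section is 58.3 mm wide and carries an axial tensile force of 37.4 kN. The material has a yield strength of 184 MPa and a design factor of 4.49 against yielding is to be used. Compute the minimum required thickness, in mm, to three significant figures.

σ_allow = 184/4.49 = 40.98 MPa.
Required area A = F/σ_allow = 37400/40.98 = 912.6 mm².
t = A/w = 912.6/58.3 = 15.65 mm.

t = 15.7 mm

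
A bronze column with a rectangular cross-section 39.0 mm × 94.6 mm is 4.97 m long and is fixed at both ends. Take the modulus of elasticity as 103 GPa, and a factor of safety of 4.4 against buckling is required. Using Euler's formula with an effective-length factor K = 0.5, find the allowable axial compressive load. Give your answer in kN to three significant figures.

Buckling occurs about the weak axis: I_min = h·b³/12 = 94.6×39.0³/12 = 467600 mm⁴ (b = 39.0 mm is the smaller dimension).
Effective length L_e = KL = 0.5×4.97 m = 2485 mm.
Euler critical load P_cr = π²EI/L_e² = π²×103000×467600/2485² = 76980 N.
P_allow = P_cr/n = 76980/4.4 = 17500 N.

P_allow = 17.5 kN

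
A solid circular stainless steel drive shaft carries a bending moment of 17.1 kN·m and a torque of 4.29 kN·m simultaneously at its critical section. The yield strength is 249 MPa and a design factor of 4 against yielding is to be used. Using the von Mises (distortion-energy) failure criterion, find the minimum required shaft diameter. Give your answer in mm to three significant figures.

d = 142 mm

σ_allow = σ_y/n = 249/4 = 62.25 MPa.
For a solid shaft σ_b = 32M/(πd³) and τ = 16T/(πd³), so the von Mises stress is σ' = (16/πd³)·√(4M²+3T²).
√(4M²+3T²) = √(4×(1.710×10^7)² + 3×(4.290×10^6)²) = 3.500×10^7 N·mm.
d³ = 16×3.500×10^7/(π×62.25) = 2.863×10^6 mm³.
d = 142.0 mm.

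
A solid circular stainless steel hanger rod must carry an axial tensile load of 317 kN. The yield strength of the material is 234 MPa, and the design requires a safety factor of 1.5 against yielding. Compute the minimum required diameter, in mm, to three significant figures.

d = 50.9 mm

Allowable stress σ_allow = 234/1.5 = 156.0 MPa.
Required area A = F/σ_allow = 317000/156.0 = 2032 mm².
A = πd²/4 → d = √(4A/π) = 50.87 mm.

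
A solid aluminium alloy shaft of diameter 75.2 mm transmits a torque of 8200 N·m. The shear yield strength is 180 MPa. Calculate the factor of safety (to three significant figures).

τ = 16T/(πd³) = 16×8200000/(π×75.2³) = 98.20 MPa.
n = τ_limit/τ = 180/98.20 = 1.833.

n = 1.83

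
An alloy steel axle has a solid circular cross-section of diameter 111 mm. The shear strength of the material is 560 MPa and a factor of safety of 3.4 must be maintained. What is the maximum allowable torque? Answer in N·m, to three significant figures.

T_allow = 44200 N·m

τ_allow = 560/3.4 = 164.7 MPa.
For a solid shaft T_allow = τ_allow·πd³/16; πd³/16 = π×111³/16 = 268500 mm³.
T_allow = 164.7×268500 = 4.423×10^7 N·mm = 44230 N·m.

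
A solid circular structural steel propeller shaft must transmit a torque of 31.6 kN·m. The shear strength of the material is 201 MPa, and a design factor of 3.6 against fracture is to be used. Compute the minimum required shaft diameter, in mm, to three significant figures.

Allowable shear stress τ_allow = 201/3.6 = 55.83 MPa.
For a solid shaft τ = 16T/(πd³), so d³ = 16T/(π τ_allow) = 16×3.1600×10^7/(π×55.83) = 2.882×10^6 mm³.
d = (2.882×10^6)^(1/3) = 142.3 mm.

d = 142 mm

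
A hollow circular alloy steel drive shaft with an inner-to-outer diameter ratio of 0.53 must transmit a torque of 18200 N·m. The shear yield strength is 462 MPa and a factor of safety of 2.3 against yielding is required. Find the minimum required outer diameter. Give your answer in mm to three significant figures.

d_o = 79.4 mm

τ_allow = 462/2.3 = 200.9 MPa.
For a hollow shaft τ = 16T/[πd_o³(1−k⁴)] with k = 0.53, so 1−k⁴ = 0.9211.
d_o³ = 16T/[π τ_allow (1−k⁴)] = 16×1.8200×10^7/(π×200.9×0.9211) = 501000 mm³.
d_o = 79.42 mm.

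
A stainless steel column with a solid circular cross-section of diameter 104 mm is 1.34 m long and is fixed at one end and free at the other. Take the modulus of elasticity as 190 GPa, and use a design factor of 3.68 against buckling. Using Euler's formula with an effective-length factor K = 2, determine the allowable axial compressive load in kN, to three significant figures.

I = πd⁴/64 = π×104⁴/64 = 5.743×10^6 mm⁴.
Effective length L_e = KL = 2×1.34 m = 2680 mm.
Euler critical load P_cr = π²EI/L_e² = π²×190000×5.743×10^6/2680² = 1.499×10^6 N.
P_allow = P_cr/n = 1.499×10^6/3.68 = 407400 N.

P_allow = 407 kN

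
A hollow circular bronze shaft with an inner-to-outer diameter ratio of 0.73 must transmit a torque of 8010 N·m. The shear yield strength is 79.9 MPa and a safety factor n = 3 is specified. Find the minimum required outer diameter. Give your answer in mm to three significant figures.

τ_allow = 79.9/3 = 26.63 MPa.
For a hollow shaft τ = 16T/[πd_o³(1−k⁴)] with k = 0.73, so 1−k⁴ = 0.7160.
d_o³ = 16T/[π τ_allow (1−k⁴)] = 16×8010000/(π×26.63×0.7160) = 2.139×10^6 mm³.
d_o = 128.9 mm.

d_o = 129 mm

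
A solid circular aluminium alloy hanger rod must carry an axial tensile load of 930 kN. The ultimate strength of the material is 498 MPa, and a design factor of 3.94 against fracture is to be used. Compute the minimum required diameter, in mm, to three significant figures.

d = 96.8 mm

Allowable stress σ_allow = 498/3.94 = 126.4 MPa.
Required area A = F/σ_allow = 930000/126.4 = 7358 mm².
A = πd²/4 → d = √(4A/π) = 96.79 mm.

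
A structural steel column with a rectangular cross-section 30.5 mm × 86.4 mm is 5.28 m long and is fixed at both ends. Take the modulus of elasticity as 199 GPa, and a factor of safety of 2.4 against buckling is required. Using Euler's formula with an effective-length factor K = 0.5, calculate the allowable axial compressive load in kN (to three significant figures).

Buckling occurs about the weak axis: I_min = h·b³/12 = 86.4×30.5³/12 = 204300 mm⁴ (b = 30.5 mm is the smaller dimension).
Effective length L_e = KL = 0.5×5.28 m = 2640 mm.
Euler critical load P_cr = π²EI/L_e² = π²×199000×204300/2640² = 57570 N.
P_allow = P_cr/n = 57570/2.4 = 23990 N.

P_allow = 24.0 kN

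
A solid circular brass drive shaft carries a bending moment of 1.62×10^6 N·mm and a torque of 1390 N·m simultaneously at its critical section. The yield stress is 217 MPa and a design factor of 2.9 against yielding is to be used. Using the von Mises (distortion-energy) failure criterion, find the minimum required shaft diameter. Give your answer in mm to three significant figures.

d = 65.0 mm

σ_allow = σ_y/n = 217/2.9 = 74.83 MPa.
For a solid shaft σ_b = 32M/(πd³) and τ = 16T/(πd³), so the von Mises stress is σ' = (16/πd³)·√(4M²+3T²).
√(4M²+3T²) = √(4×(1.620×10^6)² + 3×(1.390×10^6)²) = 4.037×10^6 N·mm.
d³ = 16×4.037×10^6/(π×74.83) = 274700 mm³.
d = 65.01 mm.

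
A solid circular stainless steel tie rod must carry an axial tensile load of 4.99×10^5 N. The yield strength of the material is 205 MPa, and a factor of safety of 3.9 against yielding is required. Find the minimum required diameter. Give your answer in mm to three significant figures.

d = 110 mm

Allowable stress σ_allow = 205/3.9 = 52.56 MPa.
Required area A = F/σ_allow = 499000/52.56 = 9493 mm².
A = πd²/4 → d = √(4A/π) = 109.9 mm.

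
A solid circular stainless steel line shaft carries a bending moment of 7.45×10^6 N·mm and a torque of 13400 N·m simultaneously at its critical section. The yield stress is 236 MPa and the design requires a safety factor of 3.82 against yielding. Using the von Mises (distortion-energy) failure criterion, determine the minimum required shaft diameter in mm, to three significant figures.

d = 131 mm

σ_allow = σ_y/n = 236/3.82 = 61.78 MPa.
For a solid shaft σ_b = 32M/(πd³) and τ = 16T/(πd³), so the von Mises stress is σ' = (16/πd³)·√(4M²+3T²).
√(4M²+3T²) = √(4×(7.450×10^6)² + 3×(1.340×10^7)²) = 2.758×10^7 N·mm.
d³ = 16×2.758×10^7/(π×61.78) = 2.274×10^6 mm³.
d = 131.5 mm.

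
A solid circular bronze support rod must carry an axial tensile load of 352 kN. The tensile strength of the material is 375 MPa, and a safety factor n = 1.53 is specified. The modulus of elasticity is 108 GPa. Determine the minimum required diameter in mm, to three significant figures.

Allowable stress σ_allow = 375/1.53 = 245.1 MPa.
Required area A = F/σ_allow = 352000/245.1 = 1436 mm².
A = πd²/4 → d = √(4A/π) = 42.76 mm.

d = 42.8 mm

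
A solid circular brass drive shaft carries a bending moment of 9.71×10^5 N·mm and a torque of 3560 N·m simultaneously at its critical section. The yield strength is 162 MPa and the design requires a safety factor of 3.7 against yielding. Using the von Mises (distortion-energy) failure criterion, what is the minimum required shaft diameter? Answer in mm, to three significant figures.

σ_allow = σ_y/n = 162/3.7 = 43.78 MPa.
For a solid shaft σ_b = 32M/(πd³) and τ = 16T/(πd³), so the von Mises stress is σ' = (16/πd³)·√(4M²+3T²).
√(4M²+3T²) = √(4×(971000)² + 3×(3.560×10^6)²) = 6.465×10^6 N·mm.
d³ = 16×6.465×10^6/(π×43.78) = 752000 mm³.
d = 90.94 mm.

d = 90.9 mm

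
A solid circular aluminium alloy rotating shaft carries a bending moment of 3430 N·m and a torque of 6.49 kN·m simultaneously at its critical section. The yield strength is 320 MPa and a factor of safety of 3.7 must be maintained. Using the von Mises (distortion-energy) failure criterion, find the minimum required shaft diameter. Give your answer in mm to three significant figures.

σ_allow = σ_y/n = 320/3.7 = 86.49 MPa.
For a solid shaft σ_b = 32M/(πd³) and τ = 16T/(πd³), so the von Mises stress is σ' = (16/πd³)·√(4M²+3T²).
√(4M²+3T²) = √(4×(3.430×10^6)² + 3×(6.490×10^6)²) = 1.317×10^7 N·mm.
d³ = 16×1.317×10^7/(π×86.49) = 775500 mm³.
d = 91.87 mm.

d = 91.9 mm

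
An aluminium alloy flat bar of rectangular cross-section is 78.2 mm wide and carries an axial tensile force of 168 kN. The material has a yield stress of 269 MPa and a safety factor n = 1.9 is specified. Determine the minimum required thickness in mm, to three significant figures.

t = 15.2 mm

σ_allow = 269/1.9 = 141.6 MPa.
Required area A = F/σ_allow = 168000/141.6 = 1187 mm².
t = A/w = 1187/78.2 = 15.17 mm.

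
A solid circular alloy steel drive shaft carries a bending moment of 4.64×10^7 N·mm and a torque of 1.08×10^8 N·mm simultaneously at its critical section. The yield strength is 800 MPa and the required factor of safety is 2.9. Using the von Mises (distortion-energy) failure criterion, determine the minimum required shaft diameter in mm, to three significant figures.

σ_allow = σ_y/n = 800/2.9 = 275.9 MPa.
For a solid shaft σ_b = 32M/(πd³) and τ = 16T/(πd³), so the von Mises stress is σ' = (16/πd³)·√(4M²+3T²).
√(4M²+3T²) = √(4×(4.640×10^7)² + 3×(1.080×10^8)²) = 2.088×10^8 N·mm.
d³ = 16×2.088×10^8/(π×275.9) = 3.855×10^6 mm³.
d = 156.8 mm.

d = 157 mm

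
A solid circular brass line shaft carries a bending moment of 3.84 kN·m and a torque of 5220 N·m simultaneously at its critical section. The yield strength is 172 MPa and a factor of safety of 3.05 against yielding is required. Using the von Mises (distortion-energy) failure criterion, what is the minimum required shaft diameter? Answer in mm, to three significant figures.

d = 102 mm

σ_allow = σ_y/n = 172/3.05 = 56.39 MPa.
For a solid shaft σ_b = 32M/(πd³) and τ = 16T/(πd³), so the von Mises stress is σ' = (16/πd³)·√(4M²+3T²).
√(4M²+3T²) = √(4×(3.840×10^6)² + 3×(5.220×10^6)²) = 1.186×10^7 N·mm.
d³ = 16×1.186×10^7/(π×56.39) = 1.071×10^6 mm³.
d = 102.3 mm.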